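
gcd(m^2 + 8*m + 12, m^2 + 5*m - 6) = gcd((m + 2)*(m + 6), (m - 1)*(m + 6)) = m + 6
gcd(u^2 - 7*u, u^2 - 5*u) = u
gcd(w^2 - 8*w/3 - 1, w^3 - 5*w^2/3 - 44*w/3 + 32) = w - 3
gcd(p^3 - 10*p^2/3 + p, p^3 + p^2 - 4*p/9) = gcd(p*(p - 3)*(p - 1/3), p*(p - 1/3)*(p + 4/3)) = p^2 - p/3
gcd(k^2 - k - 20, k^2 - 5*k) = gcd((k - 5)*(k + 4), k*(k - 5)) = k - 5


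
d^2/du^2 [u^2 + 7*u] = 2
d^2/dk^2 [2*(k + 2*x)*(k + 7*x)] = 4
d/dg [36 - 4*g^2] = -8*g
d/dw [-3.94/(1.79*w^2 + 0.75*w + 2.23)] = (14.1052*w + 2.955)/(1.79*w^2 + 0.75*w + 2.23)^2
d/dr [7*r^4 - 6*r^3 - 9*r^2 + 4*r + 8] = 28*r^3 - 18*r^2 - 18*r + 4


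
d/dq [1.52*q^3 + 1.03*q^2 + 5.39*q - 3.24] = 4.56*q^2 + 2.06*q + 5.39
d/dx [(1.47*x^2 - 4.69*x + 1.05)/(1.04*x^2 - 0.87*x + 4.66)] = (3.5987*x^2 + 11.5164*x - 20.9419)/(1.0816*x^4 - 1.8096*x^3 + 10.4497*x^2 - 8.1084*x + 21.7156)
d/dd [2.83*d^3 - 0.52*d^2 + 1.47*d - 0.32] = 8.49*d^2 - 1.04*d + 1.47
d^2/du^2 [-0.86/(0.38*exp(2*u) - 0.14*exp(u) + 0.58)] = (-0.86*(0.76*exp(u) - 0.14)*(1.52*exp(u) - 0.28)*exp(u) + (1.3072*exp(u) - 0.1204)*(0.38*exp(2*u) - 0.14*exp(u) + 0.58))*exp(u)/(0.38*exp(2*u) - 0.14*exp(u) + 0.58)^3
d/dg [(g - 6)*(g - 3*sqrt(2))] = 2*g - 6 - 3*sqrt(2)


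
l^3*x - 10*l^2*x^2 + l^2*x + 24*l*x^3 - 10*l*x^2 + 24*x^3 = (l - 6*x)*(l - 4*x)*(l*x + x)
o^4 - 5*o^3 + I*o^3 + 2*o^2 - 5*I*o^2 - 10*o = o*(o - 5)*(o - I)*(o + 2*I)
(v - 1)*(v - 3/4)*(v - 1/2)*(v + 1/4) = v^4 - 2*v^3 + 17*v^2/16 + v/32 - 3/32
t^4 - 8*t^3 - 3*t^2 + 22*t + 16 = (t - 8)*(t - 2)*(t + 1)^2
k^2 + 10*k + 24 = (k + 4)*(k + 6)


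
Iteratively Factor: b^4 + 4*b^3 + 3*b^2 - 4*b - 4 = (b + 2)*(b^3 + 2*b^2 - b - 2) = (b + 2)^2*(b^2 - 1) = (b - 1)*(b + 2)^2*(b + 1)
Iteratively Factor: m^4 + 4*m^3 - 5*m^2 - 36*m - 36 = (m + 2)*(m^3 + 2*m^2 - 9*m - 18) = (m + 2)^2*(m^2 - 9) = (m + 2)^2*(m + 3)*(m - 3)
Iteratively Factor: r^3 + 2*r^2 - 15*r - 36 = (r - 4)*(r^2 + 6*r + 9) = (r - 4)*(r + 3)*(r + 3)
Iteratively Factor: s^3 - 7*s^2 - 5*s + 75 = (s + 3)*(s^2 - 10*s + 25) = (s - 5)*(s + 3)*(s - 5)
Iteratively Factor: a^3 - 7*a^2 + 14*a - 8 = (a - 4)*(a^2 - 3*a + 2) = (a - 4)*(a - 1)*(a - 2)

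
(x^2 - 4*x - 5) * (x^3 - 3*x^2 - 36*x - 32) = x^5 - 7*x^4 - 29*x^3 + 127*x^2 + 308*x + 160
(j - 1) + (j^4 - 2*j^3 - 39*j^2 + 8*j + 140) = j^4 - 2*j^3 - 39*j^2 + 9*j + 139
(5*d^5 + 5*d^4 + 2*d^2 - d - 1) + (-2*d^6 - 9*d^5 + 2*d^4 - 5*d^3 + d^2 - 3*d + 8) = -2*d^6 - 4*d^5 + 7*d^4 - 5*d^3 + 3*d^2 - 4*d + 7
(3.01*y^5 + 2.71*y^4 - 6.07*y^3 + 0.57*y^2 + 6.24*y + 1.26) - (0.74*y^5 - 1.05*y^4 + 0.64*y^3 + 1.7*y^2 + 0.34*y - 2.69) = 2.27*y^5 + 3.76*y^4 - 6.71*y^3 - 1.13*y^2 + 5.9*y + 3.95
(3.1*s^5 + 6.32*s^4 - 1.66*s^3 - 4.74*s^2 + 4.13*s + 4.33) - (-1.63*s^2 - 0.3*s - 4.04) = 3.1*s^5 + 6.32*s^4 - 1.66*s^3 - 3.11*s^2 + 4.43*s + 8.37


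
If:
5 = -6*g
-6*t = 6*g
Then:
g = -5/6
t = 5/6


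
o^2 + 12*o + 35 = (o + 5)*(o + 7)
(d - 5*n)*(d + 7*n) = d^2 + 2*d*n - 35*n^2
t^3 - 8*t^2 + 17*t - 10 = (t - 5)*(t - 2)*(t - 1)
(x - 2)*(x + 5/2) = x^2 + x/2 - 5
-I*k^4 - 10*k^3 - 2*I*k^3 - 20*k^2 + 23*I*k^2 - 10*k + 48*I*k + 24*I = (k + 1)*(k - 6*I)*(k - 4*I)*(-I*k - I)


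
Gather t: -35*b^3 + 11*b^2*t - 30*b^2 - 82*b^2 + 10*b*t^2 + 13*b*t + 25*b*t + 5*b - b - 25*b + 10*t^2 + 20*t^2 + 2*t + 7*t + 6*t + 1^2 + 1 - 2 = -35*b^3 - 112*b^2 - 21*b + t^2*(10*b + 30) + t*(11*b^2 + 38*b + 15)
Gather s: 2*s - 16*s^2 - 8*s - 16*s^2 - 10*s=-32*s^2 - 16*s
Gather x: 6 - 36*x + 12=18 - 36*x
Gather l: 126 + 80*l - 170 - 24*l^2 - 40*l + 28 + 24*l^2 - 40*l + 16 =0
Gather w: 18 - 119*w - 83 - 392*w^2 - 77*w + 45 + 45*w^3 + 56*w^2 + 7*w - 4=45*w^3 - 336*w^2 - 189*w - 24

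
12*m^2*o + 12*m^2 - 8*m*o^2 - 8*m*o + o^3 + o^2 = (-6*m + o)*(-2*m + o)*(o + 1)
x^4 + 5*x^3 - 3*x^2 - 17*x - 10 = (x - 2)*(x + 1)^2*(x + 5)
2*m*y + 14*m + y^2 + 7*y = (2*m + y)*(y + 7)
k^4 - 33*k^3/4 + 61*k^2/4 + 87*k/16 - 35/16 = (k - 5)*(k - 7/2)*(k - 1/4)*(k + 1/2)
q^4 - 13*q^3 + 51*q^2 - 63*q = q*(q - 7)*(q - 3)^2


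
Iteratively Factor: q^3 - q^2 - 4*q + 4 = (q - 2)*(q^2 + q - 2) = (q - 2)*(q - 1)*(q + 2)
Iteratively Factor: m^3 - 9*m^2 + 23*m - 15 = (m - 1)*(m^2 - 8*m + 15) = (m - 3)*(m - 1)*(m - 5)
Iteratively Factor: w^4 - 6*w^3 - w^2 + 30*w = (w + 2)*(w^3 - 8*w^2 + 15*w) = w*(w + 2)*(w^2 - 8*w + 15) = w*(w - 5)*(w + 2)*(w - 3)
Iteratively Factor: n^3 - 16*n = (n)*(n^2 - 16) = n*(n - 4)*(n + 4)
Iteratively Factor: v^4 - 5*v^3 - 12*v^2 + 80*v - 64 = (v - 1)*(v^3 - 4*v^2 - 16*v + 64) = (v - 4)*(v - 1)*(v^2 - 16) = (v - 4)^2*(v - 1)*(v + 4)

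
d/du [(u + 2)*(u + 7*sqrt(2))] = 2*u + 2 + 7*sqrt(2)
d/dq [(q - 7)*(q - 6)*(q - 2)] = 3*q^2 - 30*q + 68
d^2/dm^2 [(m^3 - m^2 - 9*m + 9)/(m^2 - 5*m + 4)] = 14/(m^3 - 12*m^2 + 48*m - 64)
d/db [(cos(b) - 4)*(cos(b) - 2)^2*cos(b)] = 4*(-cos(b)^3 + 6*cos(b)^2 - 10*cos(b) + 4)*sin(b)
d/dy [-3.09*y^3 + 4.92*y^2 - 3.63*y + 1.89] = -9.27*y^2 + 9.84*y - 3.63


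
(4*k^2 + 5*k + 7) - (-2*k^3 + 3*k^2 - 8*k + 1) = 2*k^3 + k^2 + 13*k + 6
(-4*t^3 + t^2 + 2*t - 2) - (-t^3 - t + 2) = -3*t^3 + t^2 + 3*t - 4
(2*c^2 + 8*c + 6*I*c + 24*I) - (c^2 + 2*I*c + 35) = c^2 + 8*c + 4*I*c - 35 + 24*I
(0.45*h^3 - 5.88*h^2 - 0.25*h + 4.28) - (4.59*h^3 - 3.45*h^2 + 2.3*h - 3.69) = -4.14*h^3 - 2.43*h^2 - 2.55*h + 7.97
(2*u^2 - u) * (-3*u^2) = -6*u^4 + 3*u^3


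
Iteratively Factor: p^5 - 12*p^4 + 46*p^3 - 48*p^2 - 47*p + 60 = (p - 4)*(p^4 - 8*p^3 + 14*p^2 + 8*p - 15) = (p - 4)*(p - 3)*(p^3 - 5*p^2 - p + 5) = (p - 4)*(p - 3)*(p + 1)*(p^2 - 6*p + 5) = (p - 4)*(p - 3)*(p - 1)*(p + 1)*(p - 5)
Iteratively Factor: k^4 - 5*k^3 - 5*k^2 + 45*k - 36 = (k - 3)*(k^3 - 2*k^2 - 11*k + 12) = (k - 4)*(k - 3)*(k^2 + 2*k - 3) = (k - 4)*(k - 3)*(k + 3)*(k - 1)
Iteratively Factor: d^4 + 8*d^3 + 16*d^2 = (d + 4)*(d^3 + 4*d^2) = (d + 4)^2*(d^2) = d*(d + 4)^2*(d)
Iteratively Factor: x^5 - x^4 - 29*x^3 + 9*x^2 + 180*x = (x)*(x^4 - x^3 - 29*x^2 + 9*x + 180) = x*(x + 3)*(x^3 - 4*x^2 - 17*x + 60) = x*(x - 3)*(x + 3)*(x^2 - x - 20) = x*(x - 3)*(x + 3)*(x + 4)*(x - 5)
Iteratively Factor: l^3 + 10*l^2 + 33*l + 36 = (l + 4)*(l^2 + 6*l + 9) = (l + 3)*(l + 4)*(l + 3)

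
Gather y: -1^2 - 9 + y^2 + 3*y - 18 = y^2 + 3*y - 28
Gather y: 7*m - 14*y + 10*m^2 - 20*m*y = 10*m^2 + 7*m + y*(-20*m - 14)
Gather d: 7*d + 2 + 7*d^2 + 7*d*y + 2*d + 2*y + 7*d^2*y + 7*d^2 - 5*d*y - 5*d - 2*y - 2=d^2*(7*y + 14) + d*(2*y + 4)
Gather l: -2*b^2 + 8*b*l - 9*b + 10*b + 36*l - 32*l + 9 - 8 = -2*b^2 + b + l*(8*b + 4) + 1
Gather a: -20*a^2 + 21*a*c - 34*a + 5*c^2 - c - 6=-20*a^2 + a*(21*c - 34) + 5*c^2 - c - 6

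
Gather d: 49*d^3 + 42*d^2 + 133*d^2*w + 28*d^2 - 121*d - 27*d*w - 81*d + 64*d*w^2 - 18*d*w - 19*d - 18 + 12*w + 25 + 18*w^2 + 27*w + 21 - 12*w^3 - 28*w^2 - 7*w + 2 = 49*d^3 + d^2*(133*w + 70) + d*(64*w^2 - 45*w - 221) - 12*w^3 - 10*w^2 + 32*w + 30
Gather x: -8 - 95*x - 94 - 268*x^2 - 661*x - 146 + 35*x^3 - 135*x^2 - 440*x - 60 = 35*x^3 - 403*x^2 - 1196*x - 308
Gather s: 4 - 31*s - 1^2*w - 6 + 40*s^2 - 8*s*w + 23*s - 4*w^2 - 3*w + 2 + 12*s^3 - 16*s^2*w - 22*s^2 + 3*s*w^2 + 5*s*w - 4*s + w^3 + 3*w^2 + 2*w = 12*s^3 + s^2*(18 - 16*w) + s*(3*w^2 - 3*w - 12) + w^3 - w^2 - 2*w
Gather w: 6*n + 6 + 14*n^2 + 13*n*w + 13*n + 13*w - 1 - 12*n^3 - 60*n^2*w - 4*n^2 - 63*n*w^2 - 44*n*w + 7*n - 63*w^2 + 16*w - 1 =-12*n^3 + 10*n^2 + 26*n + w^2*(-63*n - 63) + w*(-60*n^2 - 31*n + 29) + 4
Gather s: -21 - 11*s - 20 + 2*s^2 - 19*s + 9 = 2*s^2 - 30*s - 32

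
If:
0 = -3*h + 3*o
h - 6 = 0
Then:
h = 6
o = 6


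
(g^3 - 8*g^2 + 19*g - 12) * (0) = 0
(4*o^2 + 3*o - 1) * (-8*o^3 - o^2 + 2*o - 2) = -32*o^5 - 28*o^4 + 13*o^3 - o^2 - 8*o + 2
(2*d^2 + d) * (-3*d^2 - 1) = -6*d^4 - 3*d^3 - 2*d^2 - d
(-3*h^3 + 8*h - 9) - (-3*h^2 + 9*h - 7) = -3*h^3 + 3*h^2 - h - 2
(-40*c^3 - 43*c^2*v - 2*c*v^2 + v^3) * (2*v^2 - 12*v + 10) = -80*c^3*v^2 + 480*c^3*v - 400*c^3 - 86*c^2*v^3 + 516*c^2*v^2 - 430*c^2*v - 4*c*v^4 + 24*c*v^3 - 20*c*v^2 + 2*v^5 - 12*v^4 + 10*v^3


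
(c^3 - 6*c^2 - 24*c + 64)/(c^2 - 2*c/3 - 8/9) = 9*(-c^3 + 6*c^2 + 24*c - 64)/(-9*c^2 + 6*c + 8)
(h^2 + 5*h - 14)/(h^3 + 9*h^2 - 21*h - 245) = (h - 2)/(h^2 + 2*h - 35)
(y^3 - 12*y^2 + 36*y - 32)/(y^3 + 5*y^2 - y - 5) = (y^3 - 12*y^2 + 36*y - 32)/(y^3 + 5*y^2 - y - 5)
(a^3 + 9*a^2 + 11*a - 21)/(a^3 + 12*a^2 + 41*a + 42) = (a - 1)/(a + 2)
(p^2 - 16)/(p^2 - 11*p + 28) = (p + 4)/(p - 7)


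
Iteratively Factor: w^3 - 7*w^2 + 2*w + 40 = (w - 4)*(w^2 - 3*w - 10) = (w - 5)*(w - 4)*(w + 2)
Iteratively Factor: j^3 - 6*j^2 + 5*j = (j - 5)*(j^2 - j) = (j - 5)*(j - 1)*(j)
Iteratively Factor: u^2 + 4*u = (u + 4)*(u)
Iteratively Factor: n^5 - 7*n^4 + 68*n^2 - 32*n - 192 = (n - 4)*(n^4 - 3*n^3 - 12*n^2 + 20*n + 48) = (n - 4)*(n + 2)*(n^3 - 5*n^2 - 2*n + 24) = (n - 4)^2*(n + 2)*(n^2 - n - 6) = (n - 4)^2*(n + 2)^2*(n - 3)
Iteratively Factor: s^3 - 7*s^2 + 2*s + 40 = (s - 5)*(s^2 - 2*s - 8) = (s - 5)*(s + 2)*(s - 4)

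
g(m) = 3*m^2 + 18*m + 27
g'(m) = 6*m + 18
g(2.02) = 75.60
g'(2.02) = 30.12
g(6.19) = 253.37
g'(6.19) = 55.14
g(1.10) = 50.43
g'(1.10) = 24.60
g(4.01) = 147.42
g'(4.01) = 42.06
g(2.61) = 94.42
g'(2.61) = 33.66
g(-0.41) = 20.12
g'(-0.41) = 15.54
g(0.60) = 38.88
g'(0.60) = 21.60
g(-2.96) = 0.00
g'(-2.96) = 0.24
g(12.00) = 675.00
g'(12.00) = 90.00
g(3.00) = 108.00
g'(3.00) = 36.00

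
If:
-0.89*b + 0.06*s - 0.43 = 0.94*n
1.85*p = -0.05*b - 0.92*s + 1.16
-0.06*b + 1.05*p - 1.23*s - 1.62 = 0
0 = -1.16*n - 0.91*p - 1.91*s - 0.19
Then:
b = -0.51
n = -0.01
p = 0.90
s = -0.52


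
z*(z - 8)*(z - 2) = z^3 - 10*z^2 + 16*z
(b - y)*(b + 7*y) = b^2 + 6*b*y - 7*y^2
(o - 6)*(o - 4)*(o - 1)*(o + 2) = o^4 - 9*o^3 + 12*o^2 + 44*o - 48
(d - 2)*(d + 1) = d^2 - d - 2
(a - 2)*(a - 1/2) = a^2 - 5*a/2 + 1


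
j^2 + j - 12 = (j - 3)*(j + 4)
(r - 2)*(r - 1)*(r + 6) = r^3 + 3*r^2 - 16*r + 12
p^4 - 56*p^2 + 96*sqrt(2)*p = p*(p - 4*sqrt(2))*(p - 2*sqrt(2))*(p + 6*sqrt(2))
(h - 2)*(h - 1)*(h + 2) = h^3 - h^2 - 4*h + 4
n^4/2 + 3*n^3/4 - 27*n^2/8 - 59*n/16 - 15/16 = (n/2 + 1/4)*(n - 5/2)*(n + 1/2)*(n + 3)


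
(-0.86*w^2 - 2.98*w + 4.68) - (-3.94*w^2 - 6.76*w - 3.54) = 3.08*w^2 + 3.78*w + 8.22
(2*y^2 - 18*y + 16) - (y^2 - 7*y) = y^2 - 11*y + 16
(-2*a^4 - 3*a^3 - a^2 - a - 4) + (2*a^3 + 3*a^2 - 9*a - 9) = -2*a^4 - a^3 + 2*a^2 - 10*a - 13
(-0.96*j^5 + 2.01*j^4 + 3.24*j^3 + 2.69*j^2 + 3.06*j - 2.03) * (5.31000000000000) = -5.0976*j^5 + 10.6731*j^4 + 17.2044*j^3 + 14.2839*j^2 + 16.2486*j - 10.7793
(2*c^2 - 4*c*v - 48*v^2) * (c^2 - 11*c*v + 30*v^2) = 2*c^4 - 26*c^3*v + 56*c^2*v^2 + 408*c*v^3 - 1440*v^4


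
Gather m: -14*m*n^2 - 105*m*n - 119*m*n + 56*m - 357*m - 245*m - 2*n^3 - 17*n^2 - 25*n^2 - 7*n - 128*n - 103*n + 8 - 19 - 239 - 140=m*(-14*n^2 - 224*n - 546) - 2*n^3 - 42*n^2 - 238*n - 390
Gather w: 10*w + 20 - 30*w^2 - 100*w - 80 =-30*w^2 - 90*w - 60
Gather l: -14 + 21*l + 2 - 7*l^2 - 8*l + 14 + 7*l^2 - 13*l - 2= 0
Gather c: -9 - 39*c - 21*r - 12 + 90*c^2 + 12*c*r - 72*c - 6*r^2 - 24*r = 90*c^2 + c*(12*r - 111) - 6*r^2 - 45*r - 21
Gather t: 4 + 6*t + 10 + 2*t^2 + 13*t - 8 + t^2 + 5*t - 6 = 3*t^2 + 24*t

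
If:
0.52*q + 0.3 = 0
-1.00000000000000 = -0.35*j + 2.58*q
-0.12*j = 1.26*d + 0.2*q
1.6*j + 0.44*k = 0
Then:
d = 0.22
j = -1.40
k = 5.07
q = -0.58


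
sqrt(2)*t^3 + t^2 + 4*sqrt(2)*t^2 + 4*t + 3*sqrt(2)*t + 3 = (t + 1)*(t + 3)*(sqrt(2)*t + 1)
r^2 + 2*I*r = r*(r + 2*I)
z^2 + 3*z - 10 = (z - 2)*(z + 5)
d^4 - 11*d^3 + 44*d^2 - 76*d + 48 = (d - 4)*(d - 3)*(d - 2)^2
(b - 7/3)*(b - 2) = b^2 - 13*b/3 + 14/3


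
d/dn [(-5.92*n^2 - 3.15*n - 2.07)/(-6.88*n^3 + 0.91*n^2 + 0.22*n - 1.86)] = (-40.7296*n^4 - 43.344*n^3 - 41.1607*n^2 + 25.7898*n + 6.3144)/(47.3344*n^6 - 12.5216*n^5 - 2.1991*n^4 + 25.994*n^3 - 3.3368*n^2 - 0.8184*n + 3.4596)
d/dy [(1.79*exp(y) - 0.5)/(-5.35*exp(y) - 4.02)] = -9.8708*exp(y)/(5.35*exp(y) + 4.02)^2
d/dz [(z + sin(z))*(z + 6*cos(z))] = -(z + sin(z))*(6*sin(z) - 1) + (z + 6*cos(z))*(cos(z) + 1)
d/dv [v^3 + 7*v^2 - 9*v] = 3*v^2 + 14*v - 9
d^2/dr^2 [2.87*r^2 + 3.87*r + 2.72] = 5.74000000000000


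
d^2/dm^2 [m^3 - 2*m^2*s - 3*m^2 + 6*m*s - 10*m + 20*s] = 6*m - 4*s - 6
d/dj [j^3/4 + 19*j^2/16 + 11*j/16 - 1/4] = 3*j^2/4 + 19*j/8 + 11/16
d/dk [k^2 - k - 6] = 2*k - 1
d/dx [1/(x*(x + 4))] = 2*(-x - 2)/(x^2*(x^2 + 8*x + 16))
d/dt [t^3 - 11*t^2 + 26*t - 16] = 3*t^2 - 22*t + 26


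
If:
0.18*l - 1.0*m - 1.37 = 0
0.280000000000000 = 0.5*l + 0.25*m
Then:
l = 1.14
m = -1.16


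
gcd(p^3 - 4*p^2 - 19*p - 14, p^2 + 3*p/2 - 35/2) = 1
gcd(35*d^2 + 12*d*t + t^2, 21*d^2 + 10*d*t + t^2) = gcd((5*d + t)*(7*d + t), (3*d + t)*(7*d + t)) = 7*d + t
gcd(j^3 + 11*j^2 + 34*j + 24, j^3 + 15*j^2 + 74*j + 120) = j^2 + 10*j + 24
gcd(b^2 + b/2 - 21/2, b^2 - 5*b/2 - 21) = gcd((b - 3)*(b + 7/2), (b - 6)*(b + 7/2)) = b + 7/2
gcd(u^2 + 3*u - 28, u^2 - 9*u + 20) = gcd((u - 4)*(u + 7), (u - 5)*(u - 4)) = u - 4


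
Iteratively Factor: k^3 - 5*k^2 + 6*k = (k - 3)*(k^2 - 2*k) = (k - 3)*(k - 2)*(k)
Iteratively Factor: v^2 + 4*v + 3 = (v + 3)*(v + 1)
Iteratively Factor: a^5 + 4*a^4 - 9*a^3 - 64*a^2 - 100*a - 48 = (a + 2)*(a^4 + 2*a^3 - 13*a^2 - 38*a - 24) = (a + 1)*(a + 2)*(a^3 + a^2 - 14*a - 24) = (a + 1)*(a + 2)^2*(a^2 - a - 12) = (a - 4)*(a + 1)*(a + 2)^2*(a + 3)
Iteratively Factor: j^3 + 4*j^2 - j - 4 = (j + 1)*(j^2 + 3*j - 4) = (j - 1)*(j + 1)*(j + 4)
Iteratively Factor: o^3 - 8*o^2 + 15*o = (o - 5)*(o^2 - 3*o) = o*(o - 5)*(o - 3)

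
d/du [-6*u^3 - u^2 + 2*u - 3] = -18*u^2 - 2*u + 2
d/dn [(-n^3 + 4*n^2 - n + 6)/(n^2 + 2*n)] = (-n^4 - 4*n^3 + 9*n^2 - 12*n - 12)/(n^2*(n^2 + 4*n + 4))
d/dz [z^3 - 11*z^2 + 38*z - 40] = 3*z^2 - 22*z + 38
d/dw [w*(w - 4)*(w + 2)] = 3*w^2 - 4*w - 8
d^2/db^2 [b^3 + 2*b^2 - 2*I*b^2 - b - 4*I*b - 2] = 6*b + 4 - 4*I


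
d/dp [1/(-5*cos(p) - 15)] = -sin(p)/(5*(cos(p) + 3)^2)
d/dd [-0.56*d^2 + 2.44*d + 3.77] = 2.44 - 1.12*d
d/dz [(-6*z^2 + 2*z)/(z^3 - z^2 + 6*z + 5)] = 2*(3*z^4 - 2*z^3 - 17*z^2 - 30*z + 5)/(z^6 - 2*z^5 + 13*z^4 - 2*z^3 + 26*z^2 + 60*z + 25)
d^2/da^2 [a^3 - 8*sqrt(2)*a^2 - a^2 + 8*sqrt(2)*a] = 6*a - 16*sqrt(2) - 2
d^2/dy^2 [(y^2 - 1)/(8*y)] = -1/(4*y^3)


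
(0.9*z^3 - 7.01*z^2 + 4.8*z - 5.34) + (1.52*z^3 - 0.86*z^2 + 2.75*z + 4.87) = 2.42*z^3 - 7.87*z^2 + 7.55*z - 0.47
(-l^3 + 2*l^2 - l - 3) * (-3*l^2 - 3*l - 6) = 3*l^5 - 3*l^4 + 3*l^3 + 15*l + 18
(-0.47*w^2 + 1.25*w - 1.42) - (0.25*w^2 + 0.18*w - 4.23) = -0.72*w^2 + 1.07*w + 2.81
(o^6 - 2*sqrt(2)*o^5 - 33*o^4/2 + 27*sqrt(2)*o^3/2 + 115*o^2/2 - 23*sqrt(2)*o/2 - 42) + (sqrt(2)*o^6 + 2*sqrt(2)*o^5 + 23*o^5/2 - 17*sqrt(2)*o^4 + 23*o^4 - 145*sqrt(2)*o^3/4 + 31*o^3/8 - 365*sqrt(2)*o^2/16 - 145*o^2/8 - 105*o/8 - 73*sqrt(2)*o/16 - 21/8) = o^6 + sqrt(2)*o^6 + 23*o^5/2 - 17*sqrt(2)*o^4 + 13*o^4/2 - 91*sqrt(2)*o^3/4 + 31*o^3/8 - 365*sqrt(2)*o^2/16 + 315*o^2/8 - 257*sqrt(2)*o/16 - 105*o/8 - 357/8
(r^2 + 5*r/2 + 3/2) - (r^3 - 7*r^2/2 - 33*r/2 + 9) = -r^3 + 9*r^2/2 + 19*r - 15/2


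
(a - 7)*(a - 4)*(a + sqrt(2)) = a^3 - 11*a^2 + sqrt(2)*a^2 - 11*sqrt(2)*a + 28*a + 28*sqrt(2)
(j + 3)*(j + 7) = j^2 + 10*j + 21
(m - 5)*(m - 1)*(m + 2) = m^3 - 4*m^2 - 7*m + 10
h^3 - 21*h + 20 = (h - 4)*(h - 1)*(h + 5)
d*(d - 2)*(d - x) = d^3 - d^2*x - 2*d^2 + 2*d*x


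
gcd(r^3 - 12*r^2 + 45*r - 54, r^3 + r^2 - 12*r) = r - 3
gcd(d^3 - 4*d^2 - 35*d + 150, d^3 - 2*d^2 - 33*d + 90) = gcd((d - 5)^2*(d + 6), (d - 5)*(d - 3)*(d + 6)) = d^2 + d - 30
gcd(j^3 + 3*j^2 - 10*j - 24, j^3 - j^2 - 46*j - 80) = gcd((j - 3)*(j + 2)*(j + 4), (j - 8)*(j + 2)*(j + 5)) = j + 2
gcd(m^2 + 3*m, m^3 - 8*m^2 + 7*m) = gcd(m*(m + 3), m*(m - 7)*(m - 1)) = m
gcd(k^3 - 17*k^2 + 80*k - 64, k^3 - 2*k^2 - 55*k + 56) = k^2 - 9*k + 8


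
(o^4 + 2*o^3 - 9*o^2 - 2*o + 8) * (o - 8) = o^5 - 6*o^4 - 25*o^3 + 70*o^2 + 24*o - 64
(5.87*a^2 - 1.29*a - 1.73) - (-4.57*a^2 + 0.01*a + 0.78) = 10.44*a^2 - 1.3*a - 2.51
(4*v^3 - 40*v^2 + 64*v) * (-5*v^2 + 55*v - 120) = -20*v^5 + 420*v^4 - 3000*v^3 + 8320*v^2 - 7680*v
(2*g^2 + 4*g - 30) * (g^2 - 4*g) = 2*g^4 - 4*g^3 - 46*g^2 + 120*g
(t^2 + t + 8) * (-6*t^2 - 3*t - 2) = -6*t^4 - 9*t^3 - 53*t^2 - 26*t - 16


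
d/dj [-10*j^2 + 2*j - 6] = 2 - 20*j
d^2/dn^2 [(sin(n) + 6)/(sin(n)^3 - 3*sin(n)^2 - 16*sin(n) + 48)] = (-4*sin(n)^7 - 45*sin(n)^6 + 131*sin(n)^5 + 702*sin(n)^4 + 626*sin(n)^3 - 6588*sin(n)^2 - 6048*sin(n) + 6336)/(sin(n)^3 - 3*sin(n)^2 - 16*sin(n) + 48)^3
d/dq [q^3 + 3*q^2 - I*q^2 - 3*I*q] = 3*q^2 + 2*q*(3 - I) - 3*I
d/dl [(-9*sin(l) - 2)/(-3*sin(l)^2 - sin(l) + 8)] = (-12*sin(l) + 27*cos(l)^2 - 101)*cos(l)/(3*sin(l)^2 + sin(l) - 8)^2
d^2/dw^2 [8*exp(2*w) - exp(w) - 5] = (32*exp(w) - 1)*exp(w)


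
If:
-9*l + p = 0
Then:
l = p/9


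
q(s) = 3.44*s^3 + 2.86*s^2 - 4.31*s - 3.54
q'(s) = 10.32*s^2 + 5.72*s - 4.31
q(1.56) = 9.76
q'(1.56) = 29.73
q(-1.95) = -9.77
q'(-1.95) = 23.78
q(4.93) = 456.92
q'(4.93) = 274.72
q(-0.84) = 0.06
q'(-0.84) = -1.83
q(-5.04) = -349.57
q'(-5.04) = 229.01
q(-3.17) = -70.72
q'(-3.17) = 81.26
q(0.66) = -4.15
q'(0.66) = 3.96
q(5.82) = 746.40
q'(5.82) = 378.54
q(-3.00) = -57.75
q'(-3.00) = 71.41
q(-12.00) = -5484.30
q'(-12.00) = 1413.13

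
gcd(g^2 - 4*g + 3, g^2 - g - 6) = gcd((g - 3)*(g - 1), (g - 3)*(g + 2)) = g - 3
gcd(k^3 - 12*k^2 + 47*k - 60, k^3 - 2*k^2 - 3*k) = k - 3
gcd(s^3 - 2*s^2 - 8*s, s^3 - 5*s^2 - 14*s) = s^2 + 2*s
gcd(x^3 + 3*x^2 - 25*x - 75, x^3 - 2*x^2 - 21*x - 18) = x + 3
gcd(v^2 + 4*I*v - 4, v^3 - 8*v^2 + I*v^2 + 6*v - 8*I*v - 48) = 1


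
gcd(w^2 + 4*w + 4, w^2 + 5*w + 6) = w + 2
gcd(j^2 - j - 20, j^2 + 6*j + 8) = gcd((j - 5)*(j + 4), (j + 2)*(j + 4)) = j + 4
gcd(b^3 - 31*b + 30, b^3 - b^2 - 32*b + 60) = b^2 + b - 30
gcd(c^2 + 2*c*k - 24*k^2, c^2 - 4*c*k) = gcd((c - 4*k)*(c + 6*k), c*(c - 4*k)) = c - 4*k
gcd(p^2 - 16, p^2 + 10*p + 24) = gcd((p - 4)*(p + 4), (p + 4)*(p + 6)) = p + 4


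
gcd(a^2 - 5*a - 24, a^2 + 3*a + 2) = 1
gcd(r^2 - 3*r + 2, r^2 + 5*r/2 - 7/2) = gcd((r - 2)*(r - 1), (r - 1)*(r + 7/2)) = r - 1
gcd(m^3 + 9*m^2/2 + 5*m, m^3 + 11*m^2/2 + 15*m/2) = m^2 + 5*m/2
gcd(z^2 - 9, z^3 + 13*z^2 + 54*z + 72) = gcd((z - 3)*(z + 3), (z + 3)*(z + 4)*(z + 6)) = z + 3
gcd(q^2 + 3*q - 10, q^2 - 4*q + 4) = q - 2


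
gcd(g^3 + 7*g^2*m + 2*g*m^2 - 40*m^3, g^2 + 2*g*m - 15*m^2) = g + 5*m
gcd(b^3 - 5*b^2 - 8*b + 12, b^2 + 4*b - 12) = 1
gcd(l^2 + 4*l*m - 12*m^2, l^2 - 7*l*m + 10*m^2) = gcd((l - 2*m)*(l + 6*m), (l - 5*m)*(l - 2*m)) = l - 2*m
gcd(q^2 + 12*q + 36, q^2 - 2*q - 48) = q + 6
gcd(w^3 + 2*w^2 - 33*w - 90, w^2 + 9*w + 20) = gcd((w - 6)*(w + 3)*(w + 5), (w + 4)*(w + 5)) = w + 5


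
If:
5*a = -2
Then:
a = -2/5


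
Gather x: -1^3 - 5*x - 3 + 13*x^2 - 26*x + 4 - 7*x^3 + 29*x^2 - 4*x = -7*x^3 + 42*x^2 - 35*x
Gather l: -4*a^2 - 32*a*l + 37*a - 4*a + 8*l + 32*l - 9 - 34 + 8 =-4*a^2 + 33*a + l*(40 - 32*a) - 35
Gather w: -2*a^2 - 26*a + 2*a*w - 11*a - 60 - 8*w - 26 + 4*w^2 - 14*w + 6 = -2*a^2 - 37*a + 4*w^2 + w*(2*a - 22) - 80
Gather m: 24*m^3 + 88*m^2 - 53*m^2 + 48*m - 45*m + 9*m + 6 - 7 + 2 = 24*m^3 + 35*m^2 + 12*m + 1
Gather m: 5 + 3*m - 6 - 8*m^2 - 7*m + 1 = -8*m^2 - 4*m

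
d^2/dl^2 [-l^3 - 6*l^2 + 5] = -6*l - 12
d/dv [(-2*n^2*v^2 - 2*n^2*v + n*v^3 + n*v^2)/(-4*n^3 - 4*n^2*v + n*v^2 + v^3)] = n*(4*n^2*v + 2*n^2 + 3*n*v^2 - v^2)/(4*n^4 + 12*n^3*v + 13*n^2*v^2 + 6*n*v^3 + v^4)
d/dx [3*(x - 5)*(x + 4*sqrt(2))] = 6*x - 15 + 12*sqrt(2)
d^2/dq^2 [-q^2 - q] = -2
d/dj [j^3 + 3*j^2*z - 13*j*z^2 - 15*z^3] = 3*j^2 + 6*j*z - 13*z^2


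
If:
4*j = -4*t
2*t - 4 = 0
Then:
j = -2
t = 2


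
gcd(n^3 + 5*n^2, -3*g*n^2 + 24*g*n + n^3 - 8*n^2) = n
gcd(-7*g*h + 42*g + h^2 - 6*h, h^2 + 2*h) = 1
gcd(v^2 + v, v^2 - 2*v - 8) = 1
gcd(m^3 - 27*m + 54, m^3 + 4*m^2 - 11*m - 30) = m - 3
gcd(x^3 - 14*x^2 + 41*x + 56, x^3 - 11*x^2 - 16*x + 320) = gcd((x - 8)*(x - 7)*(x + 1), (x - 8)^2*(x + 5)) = x - 8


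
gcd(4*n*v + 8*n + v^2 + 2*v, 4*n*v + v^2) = 4*n + v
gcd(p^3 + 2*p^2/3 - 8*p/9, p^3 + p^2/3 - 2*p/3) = p^2 - 2*p/3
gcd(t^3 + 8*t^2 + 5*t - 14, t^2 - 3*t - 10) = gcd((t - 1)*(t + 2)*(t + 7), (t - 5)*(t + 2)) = t + 2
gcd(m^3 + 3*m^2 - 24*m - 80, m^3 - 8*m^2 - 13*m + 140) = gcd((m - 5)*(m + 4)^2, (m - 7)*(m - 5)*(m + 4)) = m^2 - m - 20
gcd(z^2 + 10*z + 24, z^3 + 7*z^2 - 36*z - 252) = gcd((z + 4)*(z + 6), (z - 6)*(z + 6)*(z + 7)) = z + 6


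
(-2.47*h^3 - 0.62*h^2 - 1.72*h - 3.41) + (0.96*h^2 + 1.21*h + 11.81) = -2.47*h^3 + 0.34*h^2 - 0.51*h + 8.4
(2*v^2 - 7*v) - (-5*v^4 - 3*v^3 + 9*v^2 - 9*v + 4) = 5*v^4 + 3*v^3 - 7*v^2 + 2*v - 4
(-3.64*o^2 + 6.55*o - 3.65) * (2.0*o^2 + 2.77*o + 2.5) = -7.28*o^4 + 3.0172*o^3 + 1.7435*o^2 + 6.2645*o - 9.125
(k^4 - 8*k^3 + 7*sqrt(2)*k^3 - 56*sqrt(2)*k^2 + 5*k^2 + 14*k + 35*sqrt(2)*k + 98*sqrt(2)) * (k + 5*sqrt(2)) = k^5 - 8*k^4 + 12*sqrt(2)*k^4 - 96*sqrt(2)*k^3 + 75*k^3 - 546*k^2 + 60*sqrt(2)*k^2 + 168*sqrt(2)*k + 350*k + 980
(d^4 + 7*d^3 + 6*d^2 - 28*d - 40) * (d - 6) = d^5 + d^4 - 36*d^3 - 64*d^2 + 128*d + 240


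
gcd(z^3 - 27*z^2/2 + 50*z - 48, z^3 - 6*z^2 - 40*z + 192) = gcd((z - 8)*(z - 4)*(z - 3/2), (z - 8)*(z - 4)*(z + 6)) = z^2 - 12*z + 32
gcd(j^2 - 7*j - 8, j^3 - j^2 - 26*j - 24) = j + 1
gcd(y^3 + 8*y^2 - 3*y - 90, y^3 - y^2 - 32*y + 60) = y + 6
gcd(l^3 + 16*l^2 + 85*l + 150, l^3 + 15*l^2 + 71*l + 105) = l + 5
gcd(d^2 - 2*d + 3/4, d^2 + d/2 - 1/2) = d - 1/2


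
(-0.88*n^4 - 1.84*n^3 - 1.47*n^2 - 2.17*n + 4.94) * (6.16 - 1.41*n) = 1.2408*n^5 - 2.8264*n^4 - 9.2617*n^3 - 5.9955*n^2 - 20.3326*n + 30.4304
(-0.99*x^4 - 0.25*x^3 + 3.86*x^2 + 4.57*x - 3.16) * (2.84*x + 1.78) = -2.8116*x^5 - 2.4722*x^4 + 10.5174*x^3 + 19.8496*x^2 - 0.839799999999999*x - 5.6248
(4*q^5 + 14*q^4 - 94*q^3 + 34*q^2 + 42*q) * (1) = 4*q^5 + 14*q^4 - 94*q^3 + 34*q^2 + 42*q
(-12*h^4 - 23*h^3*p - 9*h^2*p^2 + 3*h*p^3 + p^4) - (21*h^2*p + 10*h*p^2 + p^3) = -12*h^4 - 23*h^3*p - 9*h^2*p^2 - 21*h^2*p + 3*h*p^3 - 10*h*p^2 + p^4 - p^3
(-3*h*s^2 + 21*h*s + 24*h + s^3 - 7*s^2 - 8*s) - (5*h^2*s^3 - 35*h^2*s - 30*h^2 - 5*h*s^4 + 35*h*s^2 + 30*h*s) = -5*h^2*s^3 + 35*h^2*s + 30*h^2 + 5*h*s^4 - 38*h*s^2 - 9*h*s + 24*h + s^3 - 7*s^2 - 8*s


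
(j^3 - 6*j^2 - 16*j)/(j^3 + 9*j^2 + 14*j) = (j - 8)/(j + 7)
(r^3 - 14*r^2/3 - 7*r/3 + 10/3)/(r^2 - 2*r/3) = r - 4 - 5/r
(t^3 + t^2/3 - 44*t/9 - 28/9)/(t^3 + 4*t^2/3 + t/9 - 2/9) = (3*t^2 - t - 14)/(3*t^2 + 2*t - 1)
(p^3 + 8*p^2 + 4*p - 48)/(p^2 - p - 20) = (p^2 + 4*p - 12)/(p - 5)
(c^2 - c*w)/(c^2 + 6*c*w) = (c - w)/(c + 6*w)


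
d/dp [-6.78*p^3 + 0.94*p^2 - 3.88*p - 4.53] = -20.34*p^2 + 1.88*p - 3.88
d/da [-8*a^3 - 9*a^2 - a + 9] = -24*a^2 - 18*a - 1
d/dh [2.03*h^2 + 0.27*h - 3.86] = 4.06*h + 0.27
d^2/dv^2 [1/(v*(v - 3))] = 2*(v^2 + v*(v - 3) + (v - 3)^2)/(v^3*(v - 3)^3)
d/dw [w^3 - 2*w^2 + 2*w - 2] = 3*w^2 - 4*w + 2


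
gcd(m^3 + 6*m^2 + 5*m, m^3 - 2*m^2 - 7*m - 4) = m + 1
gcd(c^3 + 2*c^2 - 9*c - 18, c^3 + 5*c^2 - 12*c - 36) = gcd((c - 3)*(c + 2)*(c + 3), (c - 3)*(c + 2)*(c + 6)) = c^2 - c - 6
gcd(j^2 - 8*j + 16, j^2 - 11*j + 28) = j - 4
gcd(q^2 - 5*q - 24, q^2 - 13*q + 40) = q - 8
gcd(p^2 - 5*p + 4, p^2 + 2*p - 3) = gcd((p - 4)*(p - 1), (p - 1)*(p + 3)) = p - 1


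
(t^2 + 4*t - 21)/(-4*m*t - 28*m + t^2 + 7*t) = (t - 3)/(-4*m + t)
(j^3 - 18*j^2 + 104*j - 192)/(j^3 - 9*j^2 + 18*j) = (j^2 - 12*j + 32)/(j*(j - 3))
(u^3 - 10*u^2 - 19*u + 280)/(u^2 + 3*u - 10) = (u^2 - 15*u + 56)/(u - 2)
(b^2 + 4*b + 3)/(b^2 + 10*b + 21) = (b + 1)/(b + 7)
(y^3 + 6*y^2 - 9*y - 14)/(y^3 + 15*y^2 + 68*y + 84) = (y^2 - y - 2)/(y^2 + 8*y + 12)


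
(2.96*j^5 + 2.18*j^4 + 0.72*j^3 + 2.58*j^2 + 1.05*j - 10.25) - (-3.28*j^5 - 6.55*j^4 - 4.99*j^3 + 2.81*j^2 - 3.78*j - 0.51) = 6.24*j^5 + 8.73*j^4 + 5.71*j^3 - 0.23*j^2 + 4.83*j - 9.74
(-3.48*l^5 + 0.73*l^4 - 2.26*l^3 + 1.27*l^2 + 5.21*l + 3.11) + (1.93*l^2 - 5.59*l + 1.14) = -3.48*l^5 + 0.73*l^4 - 2.26*l^3 + 3.2*l^2 - 0.38*l + 4.25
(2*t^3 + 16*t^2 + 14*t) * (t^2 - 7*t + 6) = 2*t^5 + 2*t^4 - 86*t^3 - 2*t^2 + 84*t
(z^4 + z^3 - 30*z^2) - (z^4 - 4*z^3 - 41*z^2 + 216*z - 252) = 5*z^3 + 11*z^2 - 216*z + 252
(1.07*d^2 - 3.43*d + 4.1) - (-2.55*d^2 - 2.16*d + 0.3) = 3.62*d^2 - 1.27*d + 3.8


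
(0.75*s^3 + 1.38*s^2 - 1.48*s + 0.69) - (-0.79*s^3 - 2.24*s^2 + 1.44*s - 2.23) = 1.54*s^3 + 3.62*s^2 - 2.92*s + 2.92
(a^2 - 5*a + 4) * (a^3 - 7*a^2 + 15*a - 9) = a^5 - 12*a^4 + 54*a^3 - 112*a^2 + 105*a - 36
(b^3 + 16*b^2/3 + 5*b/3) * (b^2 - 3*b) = b^5 + 7*b^4/3 - 43*b^3/3 - 5*b^2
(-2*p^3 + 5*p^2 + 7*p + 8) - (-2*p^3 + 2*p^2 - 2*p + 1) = 3*p^2 + 9*p + 7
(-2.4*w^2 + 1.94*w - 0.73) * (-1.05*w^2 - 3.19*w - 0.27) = 2.52*w^4 + 5.619*w^3 - 4.7741*w^2 + 1.8049*w + 0.1971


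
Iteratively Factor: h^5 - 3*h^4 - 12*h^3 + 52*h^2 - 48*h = (h - 3)*(h^4 - 12*h^2 + 16*h) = (h - 3)*(h - 2)*(h^3 + 2*h^2 - 8*h) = (h - 3)*(h - 2)*(h + 4)*(h^2 - 2*h) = (h - 3)*(h - 2)^2*(h + 4)*(h)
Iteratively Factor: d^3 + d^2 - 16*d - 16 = (d + 1)*(d^2 - 16) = (d - 4)*(d + 1)*(d + 4)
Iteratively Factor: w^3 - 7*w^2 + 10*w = (w - 2)*(w^2 - 5*w) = w*(w - 2)*(w - 5)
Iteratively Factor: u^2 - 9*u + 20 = (u - 4)*(u - 5)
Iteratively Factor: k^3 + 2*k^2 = (k)*(k^2 + 2*k) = k*(k + 2)*(k)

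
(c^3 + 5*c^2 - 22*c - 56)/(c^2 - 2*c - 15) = (-c^3 - 5*c^2 + 22*c + 56)/(-c^2 + 2*c + 15)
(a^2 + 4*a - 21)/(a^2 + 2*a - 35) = (a - 3)/(a - 5)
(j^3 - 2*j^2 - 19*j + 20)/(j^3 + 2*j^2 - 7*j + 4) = (j - 5)/(j - 1)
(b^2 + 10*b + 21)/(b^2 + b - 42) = (b + 3)/(b - 6)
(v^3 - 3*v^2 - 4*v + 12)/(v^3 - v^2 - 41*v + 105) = (v^2 - 4)/(v^2 + 2*v - 35)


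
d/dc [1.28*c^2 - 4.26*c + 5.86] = 2.56*c - 4.26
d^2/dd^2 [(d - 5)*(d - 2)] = 2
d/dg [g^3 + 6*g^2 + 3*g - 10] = 3*g^2 + 12*g + 3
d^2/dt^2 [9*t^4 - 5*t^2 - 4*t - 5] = 108*t^2 - 10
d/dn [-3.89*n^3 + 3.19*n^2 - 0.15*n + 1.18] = -11.67*n^2 + 6.38*n - 0.15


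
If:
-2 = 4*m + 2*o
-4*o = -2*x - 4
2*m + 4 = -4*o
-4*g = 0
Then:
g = 0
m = 0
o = -1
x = -4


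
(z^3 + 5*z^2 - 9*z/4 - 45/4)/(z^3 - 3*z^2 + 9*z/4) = (2*z^2 + 13*z + 15)/(z*(2*z - 3))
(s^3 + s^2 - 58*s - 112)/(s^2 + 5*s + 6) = (s^2 - s - 56)/(s + 3)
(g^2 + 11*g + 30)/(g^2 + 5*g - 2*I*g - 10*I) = (g + 6)/(g - 2*I)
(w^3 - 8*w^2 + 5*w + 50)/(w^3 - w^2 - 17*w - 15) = (w^2 - 3*w - 10)/(w^2 + 4*w + 3)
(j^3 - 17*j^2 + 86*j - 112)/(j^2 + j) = (j^3 - 17*j^2 + 86*j - 112)/(j*(j + 1))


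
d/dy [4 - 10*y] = -10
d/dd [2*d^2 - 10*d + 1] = 4*d - 10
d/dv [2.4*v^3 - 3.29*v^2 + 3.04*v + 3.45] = 7.2*v^2 - 6.58*v + 3.04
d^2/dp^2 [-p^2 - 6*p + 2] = -2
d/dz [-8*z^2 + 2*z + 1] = 2 - 16*z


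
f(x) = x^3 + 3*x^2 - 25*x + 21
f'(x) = 3*x^2 + 6*x - 25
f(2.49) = -7.21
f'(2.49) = 8.54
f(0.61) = 7.09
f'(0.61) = -20.22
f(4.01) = 33.47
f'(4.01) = 47.30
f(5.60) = 150.70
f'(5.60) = 102.68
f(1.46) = -5.99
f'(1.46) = -9.85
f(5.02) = 97.61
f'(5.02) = 80.72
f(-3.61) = 103.30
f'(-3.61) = -7.56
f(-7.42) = -36.85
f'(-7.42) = 95.65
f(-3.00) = 96.00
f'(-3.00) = -16.00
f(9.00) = 768.00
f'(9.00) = 272.00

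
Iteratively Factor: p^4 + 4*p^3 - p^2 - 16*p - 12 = (p + 1)*(p^3 + 3*p^2 - 4*p - 12) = (p + 1)*(p + 3)*(p^2 - 4) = (p - 2)*(p + 1)*(p + 3)*(p + 2)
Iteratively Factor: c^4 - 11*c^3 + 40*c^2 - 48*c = (c)*(c^3 - 11*c^2 + 40*c - 48) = c*(c - 4)*(c^2 - 7*c + 12) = c*(c - 4)^2*(c - 3)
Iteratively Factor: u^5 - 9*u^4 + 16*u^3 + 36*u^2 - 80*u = (u)*(u^4 - 9*u^3 + 16*u^2 + 36*u - 80) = u*(u + 2)*(u^3 - 11*u^2 + 38*u - 40) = u*(u - 4)*(u + 2)*(u^2 - 7*u + 10) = u*(u - 5)*(u - 4)*(u + 2)*(u - 2)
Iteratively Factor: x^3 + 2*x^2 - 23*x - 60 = (x + 4)*(x^2 - 2*x - 15) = (x - 5)*(x + 4)*(x + 3)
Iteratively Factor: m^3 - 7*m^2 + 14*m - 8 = (m - 4)*(m^2 - 3*m + 2) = (m - 4)*(m - 2)*(m - 1)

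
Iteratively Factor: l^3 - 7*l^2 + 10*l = (l - 5)*(l^2 - 2*l) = (l - 5)*(l - 2)*(l)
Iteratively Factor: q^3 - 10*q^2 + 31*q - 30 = (q - 3)*(q^2 - 7*q + 10) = (q - 3)*(q - 2)*(q - 5)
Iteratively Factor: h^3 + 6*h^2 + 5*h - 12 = (h + 4)*(h^2 + 2*h - 3) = (h + 3)*(h + 4)*(h - 1)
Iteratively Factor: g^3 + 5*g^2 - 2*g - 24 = (g + 3)*(g^2 + 2*g - 8) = (g + 3)*(g + 4)*(g - 2)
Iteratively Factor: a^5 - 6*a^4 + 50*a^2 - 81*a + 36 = (a - 4)*(a^4 - 2*a^3 - 8*a^2 + 18*a - 9) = (a - 4)*(a - 1)*(a^3 - a^2 - 9*a + 9) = (a - 4)*(a - 1)*(a + 3)*(a^2 - 4*a + 3) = (a - 4)*(a - 1)^2*(a + 3)*(a - 3)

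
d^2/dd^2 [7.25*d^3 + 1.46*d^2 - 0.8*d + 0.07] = 43.5*d + 2.92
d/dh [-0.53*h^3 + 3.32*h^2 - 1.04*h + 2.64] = -1.59*h^2 + 6.64*h - 1.04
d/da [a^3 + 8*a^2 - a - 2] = 3*a^2 + 16*a - 1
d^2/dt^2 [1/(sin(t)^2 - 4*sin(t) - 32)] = 2*(-2*sin(t)^4 + 6*sin(t)^3 - 69*sin(t)^2 + 52*sin(t) + 48)/((sin(t) - 8)^3*(sin(t) + 4)^3)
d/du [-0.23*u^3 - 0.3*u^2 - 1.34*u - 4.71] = -0.69*u^2 - 0.6*u - 1.34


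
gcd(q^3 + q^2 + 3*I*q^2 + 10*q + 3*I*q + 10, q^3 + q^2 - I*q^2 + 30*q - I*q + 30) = q^2 + q*(1 + 5*I) + 5*I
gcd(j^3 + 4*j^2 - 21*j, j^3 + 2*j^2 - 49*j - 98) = j + 7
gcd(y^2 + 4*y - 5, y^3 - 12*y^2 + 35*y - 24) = y - 1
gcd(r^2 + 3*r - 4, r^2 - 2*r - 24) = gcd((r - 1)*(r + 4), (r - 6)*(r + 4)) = r + 4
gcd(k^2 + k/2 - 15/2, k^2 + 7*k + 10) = 1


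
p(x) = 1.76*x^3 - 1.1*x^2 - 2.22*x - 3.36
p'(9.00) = 405.66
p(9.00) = 1170.60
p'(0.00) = -2.22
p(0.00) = -3.36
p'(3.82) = 66.42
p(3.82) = 70.22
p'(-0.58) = 0.83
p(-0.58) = -2.79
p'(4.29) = 85.52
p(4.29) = 105.83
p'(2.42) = 23.38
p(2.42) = 9.77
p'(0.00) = -2.22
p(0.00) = -3.36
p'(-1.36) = 10.54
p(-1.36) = -6.80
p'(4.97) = 117.27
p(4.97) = 174.50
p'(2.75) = 31.66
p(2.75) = 18.82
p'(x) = 5.28*x^2 - 2.2*x - 2.22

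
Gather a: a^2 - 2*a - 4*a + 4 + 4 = a^2 - 6*a + 8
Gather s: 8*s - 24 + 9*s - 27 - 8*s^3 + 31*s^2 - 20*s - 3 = -8*s^3 + 31*s^2 - 3*s - 54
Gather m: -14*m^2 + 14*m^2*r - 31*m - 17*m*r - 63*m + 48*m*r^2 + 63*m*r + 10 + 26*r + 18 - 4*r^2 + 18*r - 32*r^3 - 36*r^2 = m^2*(14*r - 14) + m*(48*r^2 + 46*r - 94) - 32*r^3 - 40*r^2 + 44*r + 28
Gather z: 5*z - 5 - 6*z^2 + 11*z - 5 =-6*z^2 + 16*z - 10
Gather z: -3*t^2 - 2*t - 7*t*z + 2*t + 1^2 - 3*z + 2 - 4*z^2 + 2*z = -3*t^2 - 4*z^2 + z*(-7*t - 1) + 3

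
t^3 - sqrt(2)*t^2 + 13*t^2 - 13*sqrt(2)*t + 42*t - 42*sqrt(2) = (t + 6)*(t + 7)*(t - sqrt(2))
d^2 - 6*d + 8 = (d - 4)*(d - 2)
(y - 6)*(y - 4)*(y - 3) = y^3 - 13*y^2 + 54*y - 72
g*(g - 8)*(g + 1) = g^3 - 7*g^2 - 8*g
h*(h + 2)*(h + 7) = h^3 + 9*h^2 + 14*h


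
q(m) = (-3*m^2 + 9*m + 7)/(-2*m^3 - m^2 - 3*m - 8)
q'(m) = (9 - 6*m)/(-2*m^3 - m^2 - 3*m - 8) + (-3*m^2 + 9*m + 7)*(6*m^2 + 2*m + 3)/(-2*m^3 - m^2 - 3*m - 8)^2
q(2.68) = -0.16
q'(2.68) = 0.24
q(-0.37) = -0.47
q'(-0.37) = -1.41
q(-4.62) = -0.54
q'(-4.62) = -0.16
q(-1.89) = -2.73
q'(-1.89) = -4.73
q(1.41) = -0.69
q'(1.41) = 0.59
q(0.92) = -0.97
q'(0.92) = 0.46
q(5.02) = 0.08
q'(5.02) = 0.03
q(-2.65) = -1.26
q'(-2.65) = -0.84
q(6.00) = 0.10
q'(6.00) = 0.01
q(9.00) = 0.10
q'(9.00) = 0.00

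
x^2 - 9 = (x - 3)*(x + 3)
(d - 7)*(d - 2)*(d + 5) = d^3 - 4*d^2 - 31*d + 70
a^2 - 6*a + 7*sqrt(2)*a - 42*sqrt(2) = (a - 6)*(a + 7*sqrt(2))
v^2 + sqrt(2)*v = v*(v + sqrt(2))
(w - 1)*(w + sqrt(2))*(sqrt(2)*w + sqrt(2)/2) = sqrt(2)*w^3 - sqrt(2)*w^2/2 + 2*w^2 - w - sqrt(2)*w/2 - 1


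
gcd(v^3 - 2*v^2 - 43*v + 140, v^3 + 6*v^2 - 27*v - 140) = v^2 + 2*v - 35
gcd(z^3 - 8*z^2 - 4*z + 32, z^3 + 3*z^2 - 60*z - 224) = z - 8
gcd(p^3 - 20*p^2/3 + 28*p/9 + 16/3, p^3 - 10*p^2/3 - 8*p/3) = p + 2/3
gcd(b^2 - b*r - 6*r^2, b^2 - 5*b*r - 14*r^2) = b + 2*r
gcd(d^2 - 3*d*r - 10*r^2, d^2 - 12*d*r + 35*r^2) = -d + 5*r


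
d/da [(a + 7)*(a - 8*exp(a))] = a - (a + 7)*(8*exp(a) - 1) - 8*exp(a)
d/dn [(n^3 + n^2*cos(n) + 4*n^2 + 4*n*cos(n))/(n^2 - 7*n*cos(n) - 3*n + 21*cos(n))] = (-8*n^4*sin(n) + n^4 - 8*n^3*sin(n) - 14*n^3*cos(n) - 6*n^3 + 96*n^2*sin(n) - 7*n^2*cos(n)^2 + 28*n^2*cos(n) - 12*n^2 + 42*n*cos(n)^2 + 168*n*cos(n) + 84*cos(n)^2)/((n - 3)^2*(n - 7*cos(n))^2)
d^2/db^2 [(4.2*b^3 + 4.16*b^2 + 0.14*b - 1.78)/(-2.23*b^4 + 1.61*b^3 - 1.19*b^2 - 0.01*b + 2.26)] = (-41.7723599999999*b^9 - 124.123584*b^8 + 148.132656*b^7 + 170.807704*b^6 - 703.432836*b^5 - 178.170156*b^4 + 120.50076*b^3 + 62.157072*b^2 - 169.703772*b - 32.92694)/(11.089567*b^12 - 24.019107*b^11 + 35.094402*b^10 - 29.658836*b^9 - 15.204174*b^8 + 42.08169*b^7 - 51.987736*b^6 + 25.719216*b^5 + 24.787359*b^4 - 24.831071*b^3 + 18.233454*b^2 + 0.153228*b - 11.543176)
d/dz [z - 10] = 1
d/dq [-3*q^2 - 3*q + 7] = -6*q - 3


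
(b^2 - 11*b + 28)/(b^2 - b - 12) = (b - 7)/(b + 3)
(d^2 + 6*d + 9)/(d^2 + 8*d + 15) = (d + 3)/(d + 5)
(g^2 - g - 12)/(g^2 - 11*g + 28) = (g + 3)/(g - 7)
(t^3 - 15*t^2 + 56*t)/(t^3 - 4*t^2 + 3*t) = (t^2 - 15*t + 56)/(t^2 - 4*t + 3)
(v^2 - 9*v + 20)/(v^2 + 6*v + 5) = (v^2 - 9*v + 20)/(v^2 + 6*v + 5)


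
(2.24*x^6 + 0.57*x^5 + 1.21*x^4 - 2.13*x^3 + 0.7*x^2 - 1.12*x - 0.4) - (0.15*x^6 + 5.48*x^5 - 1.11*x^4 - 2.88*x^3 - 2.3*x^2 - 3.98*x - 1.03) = 2.09*x^6 - 4.91*x^5 + 2.32*x^4 + 0.75*x^3 + 3.0*x^2 + 2.86*x + 0.63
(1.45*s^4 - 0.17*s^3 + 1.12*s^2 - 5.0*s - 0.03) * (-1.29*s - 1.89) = -1.8705*s^5 - 2.5212*s^4 - 1.1235*s^3 + 4.3332*s^2 + 9.4887*s + 0.0567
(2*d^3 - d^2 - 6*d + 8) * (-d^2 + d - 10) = -2*d^5 + 3*d^4 - 15*d^3 - 4*d^2 + 68*d - 80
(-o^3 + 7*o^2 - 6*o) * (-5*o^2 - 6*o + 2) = 5*o^5 - 29*o^4 - 14*o^3 + 50*o^2 - 12*o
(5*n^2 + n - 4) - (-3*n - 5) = 5*n^2 + 4*n + 1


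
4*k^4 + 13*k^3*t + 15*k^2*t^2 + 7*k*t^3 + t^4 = (k + t)^3*(4*k + t)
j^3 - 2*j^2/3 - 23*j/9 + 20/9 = (j - 4/3)*(j - 1)*(j + 5/3)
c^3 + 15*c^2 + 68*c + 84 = (c + 2)*(c + 6)*(c + 7)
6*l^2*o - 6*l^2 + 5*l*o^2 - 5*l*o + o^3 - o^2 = (2*l + o)*(3*l + o)*(o - 1)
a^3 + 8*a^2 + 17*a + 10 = (a + 1)*(a + 2)*(a + 5)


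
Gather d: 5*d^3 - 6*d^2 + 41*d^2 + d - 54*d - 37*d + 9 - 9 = 5*d^3 + 35*d^2 - 90*d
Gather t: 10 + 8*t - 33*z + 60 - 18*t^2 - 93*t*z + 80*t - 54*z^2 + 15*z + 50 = -18*t^2 + t*(88 - 93*z) - 54*z^2 - 18*z + 120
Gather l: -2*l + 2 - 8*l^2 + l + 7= -8*l^2 - l + 9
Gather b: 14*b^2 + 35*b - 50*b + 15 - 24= 14*b^2 - 15*b - 9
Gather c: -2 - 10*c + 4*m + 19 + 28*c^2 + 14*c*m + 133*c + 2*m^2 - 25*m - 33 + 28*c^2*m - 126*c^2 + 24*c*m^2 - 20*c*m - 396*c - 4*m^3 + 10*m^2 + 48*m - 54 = c^2*(28*m - 98) + c*(24*m^2 - 6*m - 273) - 4*m^3 + 12*m^2 + 27*m - 70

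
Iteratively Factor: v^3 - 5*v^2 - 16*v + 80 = (v - 5)*(v^2 - 16) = (v - 5)*(v + 4)*(v - 4)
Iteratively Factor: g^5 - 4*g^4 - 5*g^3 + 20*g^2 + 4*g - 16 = (g + 1)*(g^4 - 5*g^3 + 20*g - 16) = (g - 4)*(g + 1)*(g^3 - g^2 - 4*g + 4) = (g - 4)*(g + 1)*(g + 2)*(g^2 - 3*g + 2) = (g - 4)*(g - 1)*(g + 1)*(g + 2)*(g - 2)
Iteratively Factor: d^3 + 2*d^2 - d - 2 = (d + 2)*(d^2 - 1) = (d + 1)*(d + 2)*(d - 1)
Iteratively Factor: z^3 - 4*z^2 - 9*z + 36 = (z + 3)*(z^2 - 7*z + 12) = (z - 4)*(z + 3)*(z - 3)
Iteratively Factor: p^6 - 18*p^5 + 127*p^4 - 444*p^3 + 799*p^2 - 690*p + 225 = (p - 5)*(p^5 - 13*p^4 + 62*p^3 - 134*p^2 + 129*p - 45) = (p - 5)*(p - 3)*(p^4 - 10*p^3 + 32*p^2 - 38*p + 15) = (p - 5)*(p - 3)*(p - 1)*(p^3 - 9*p^2 + 23*p - 15) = (p - 5)*(p - 3)*(p - 1)^2*(p^2 - 8*p + 15) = (p - 5)*(p - 3)^2*(p - 1)^2*(p - 5)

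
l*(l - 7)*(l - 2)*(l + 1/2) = l^4 - 17*l^3/2 + 19*l^2/2 + 7*l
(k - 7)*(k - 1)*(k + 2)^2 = k^4 - 4*k^3 - 21*k^2 - 4*k + 28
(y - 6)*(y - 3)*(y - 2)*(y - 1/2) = y^4 - 23*y^3/2 + 83*y^2/2 - 54*y + 18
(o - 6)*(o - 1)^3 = o^4 - 9*o^3 + 21*o^2 - 19*o + 6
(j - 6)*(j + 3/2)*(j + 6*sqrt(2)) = j^3 - 9*j^2/2 + 6*sqrt(2)*j^2 - 27*sqrt(2)*j - 9*j - 54*sqrt(2)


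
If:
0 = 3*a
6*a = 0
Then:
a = 0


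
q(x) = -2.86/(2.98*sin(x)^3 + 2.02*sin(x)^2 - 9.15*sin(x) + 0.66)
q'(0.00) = -60.08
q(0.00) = -4.33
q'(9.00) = 2.37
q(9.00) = 1.12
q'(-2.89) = 2.92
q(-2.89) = -0.95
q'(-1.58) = 0.00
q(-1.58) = -0.32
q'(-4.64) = -0.06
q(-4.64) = 0.82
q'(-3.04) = 10.45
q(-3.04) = -1.78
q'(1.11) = 0.15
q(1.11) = 0.76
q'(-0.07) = -15.64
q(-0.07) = -2.19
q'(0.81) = -0.21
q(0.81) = 0.76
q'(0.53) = -1.27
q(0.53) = 0.93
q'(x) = -2.86*(-8.94*sin(x)^2*cos(x) - 4.04*sin(x)*cos(x) + 9.15*cos(x))/(2.98*sin(x)^3 + 2.02*sin(x)^2 - 9.15*sin(x) + 0.66)^2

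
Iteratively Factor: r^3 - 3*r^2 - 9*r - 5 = (r + 1)*(r^2 - 4*r - 5) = (r + 1)^2*(r - 5)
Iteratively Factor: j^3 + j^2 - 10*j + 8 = (j - 1)*(j^2 + 2*j - 8) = (j - 1)*(j + 4)*(j - 2)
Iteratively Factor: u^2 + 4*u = (u)*(u + 4)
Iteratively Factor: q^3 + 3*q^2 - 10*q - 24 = (q + 2)*(q^2 + q - 12) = (q + 2)*(q + 4)*(q - 3)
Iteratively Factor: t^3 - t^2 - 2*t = (t - 2)*(t^2 + t) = (t - 2)*(t + 1)*(t)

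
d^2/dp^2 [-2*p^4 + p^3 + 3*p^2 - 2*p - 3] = -24*p^2 + 6*p + 6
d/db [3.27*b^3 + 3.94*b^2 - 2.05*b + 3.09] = 9.81*b^2 + 7.88*b - 2.05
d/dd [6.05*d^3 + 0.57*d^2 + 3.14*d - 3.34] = 18.15*d^2 + 1.14*d + 3.14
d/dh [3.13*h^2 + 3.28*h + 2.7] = 6.26*h + 3.28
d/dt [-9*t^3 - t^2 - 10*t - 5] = -27*t^2 - 2*t - 10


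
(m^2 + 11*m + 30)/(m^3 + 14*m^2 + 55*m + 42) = (m + 5)/(m^2 + 8*m + 7)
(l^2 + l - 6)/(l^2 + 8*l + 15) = (l - 2)/(l + 5)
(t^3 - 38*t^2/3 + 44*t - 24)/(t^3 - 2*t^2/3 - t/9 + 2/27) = 9*(t^2 - 12*t + 36)/(9*t^2 - 1)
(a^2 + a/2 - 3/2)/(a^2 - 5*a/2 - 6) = (a - 1)/(a - 4)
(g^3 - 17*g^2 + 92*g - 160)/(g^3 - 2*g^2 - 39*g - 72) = (g^2 - 9*g + 20)/(g^2 + 6*g + 9)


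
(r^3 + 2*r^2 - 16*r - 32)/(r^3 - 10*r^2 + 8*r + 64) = (r + 4)/(r - 8)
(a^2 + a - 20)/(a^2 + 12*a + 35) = (a - 4)/(a + 7)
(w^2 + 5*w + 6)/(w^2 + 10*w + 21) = (w + 2)/(w + 7)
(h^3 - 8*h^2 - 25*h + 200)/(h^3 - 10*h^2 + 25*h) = (h^2 - 3*h - 40)/(h*(h - 5))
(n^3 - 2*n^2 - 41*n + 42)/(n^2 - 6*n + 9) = (n^3 - 2*n^2 - 41*n + 42)/(n^2 - 6*n + 9)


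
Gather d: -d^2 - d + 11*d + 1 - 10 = -d^2 + 10*d - 9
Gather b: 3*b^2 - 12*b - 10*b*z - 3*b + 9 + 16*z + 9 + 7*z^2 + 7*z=3*b^2 + b*(-10*z - 15) + 7*z^2 + 23*z + 18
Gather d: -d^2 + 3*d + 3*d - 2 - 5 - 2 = -d^2 + 6*d - 9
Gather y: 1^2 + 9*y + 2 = 9*y + 3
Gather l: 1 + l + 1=l + 2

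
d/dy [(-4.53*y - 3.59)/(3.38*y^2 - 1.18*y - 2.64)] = (15.3114*y^2 + 24.2684*y + 7.723)/(11.4244*y^4 - 7.9768*y^3 - 16.454*y^2 + 6.2304*y + 6.9696)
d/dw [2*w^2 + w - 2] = 4*w + 1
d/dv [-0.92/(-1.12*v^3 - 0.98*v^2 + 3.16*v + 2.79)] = (-3.0912*v^2 - 1.8032*v + 2.9072)/(1.12*v^3 + 0.98*v^2 - 3.16*v - 2.79)^2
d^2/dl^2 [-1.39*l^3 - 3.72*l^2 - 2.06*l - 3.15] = -8.34*l - 7.44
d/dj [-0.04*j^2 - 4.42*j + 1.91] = -0.08*j - 4.42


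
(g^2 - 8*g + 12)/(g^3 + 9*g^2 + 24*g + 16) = (g^2 - 8*g + 12)/(g^3 + 9*g^2 + 24*g + 16)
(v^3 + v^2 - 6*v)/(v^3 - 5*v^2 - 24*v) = (v - 2)/(v - 8)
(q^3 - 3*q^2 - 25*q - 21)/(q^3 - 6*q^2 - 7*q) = (q + 3)/q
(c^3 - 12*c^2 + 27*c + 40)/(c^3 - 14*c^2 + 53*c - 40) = (c + 1)/(c - 1)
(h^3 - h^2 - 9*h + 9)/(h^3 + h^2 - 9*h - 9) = (h - 1)/(h + 1)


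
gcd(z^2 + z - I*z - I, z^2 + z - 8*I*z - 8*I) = z + 1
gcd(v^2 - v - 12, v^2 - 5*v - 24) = v + 3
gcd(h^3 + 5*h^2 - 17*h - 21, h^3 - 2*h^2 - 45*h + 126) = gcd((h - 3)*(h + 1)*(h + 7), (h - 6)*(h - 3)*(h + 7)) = h^2 + 4*h - 21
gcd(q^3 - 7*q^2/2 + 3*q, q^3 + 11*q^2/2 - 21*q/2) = q^2 - 3*q/2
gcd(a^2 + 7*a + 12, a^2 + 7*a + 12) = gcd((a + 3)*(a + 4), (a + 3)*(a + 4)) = a^2 + 7*a + 12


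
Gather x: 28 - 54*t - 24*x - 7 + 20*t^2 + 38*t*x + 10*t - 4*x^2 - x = 20*t^2 - 44*t - 4*x^2 + x*(38*t - 25) + 21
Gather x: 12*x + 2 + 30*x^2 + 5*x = 30*x^2 + 17*x + 2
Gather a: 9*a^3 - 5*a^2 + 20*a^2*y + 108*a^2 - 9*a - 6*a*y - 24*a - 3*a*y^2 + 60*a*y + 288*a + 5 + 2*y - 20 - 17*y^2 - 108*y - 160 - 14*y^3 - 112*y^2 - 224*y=9*a^3 + a^2*(20*y + 103) + a*(-3*y^2 + 54*y + 255) - 14*y^3 - 129*y^2 - 330*y - 175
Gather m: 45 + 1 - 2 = 44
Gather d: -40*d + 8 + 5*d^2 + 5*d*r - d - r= 5*d^2 + d*(5*r - 41) - r + 8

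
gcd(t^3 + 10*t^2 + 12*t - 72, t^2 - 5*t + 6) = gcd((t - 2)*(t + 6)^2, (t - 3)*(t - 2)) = t - 2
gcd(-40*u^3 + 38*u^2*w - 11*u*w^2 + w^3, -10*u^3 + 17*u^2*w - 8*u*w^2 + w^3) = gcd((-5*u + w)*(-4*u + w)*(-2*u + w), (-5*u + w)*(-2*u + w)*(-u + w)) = 10*u^2 - 7*u*w + w^2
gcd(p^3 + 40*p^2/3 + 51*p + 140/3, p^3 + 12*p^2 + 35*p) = p^2 + 12*p + 35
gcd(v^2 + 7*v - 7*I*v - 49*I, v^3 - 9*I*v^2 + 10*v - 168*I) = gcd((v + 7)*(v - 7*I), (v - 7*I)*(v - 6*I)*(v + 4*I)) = v - 7*I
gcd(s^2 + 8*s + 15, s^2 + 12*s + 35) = s + 5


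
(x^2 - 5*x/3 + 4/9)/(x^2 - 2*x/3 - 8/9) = (3*x - 1)/(3*x + 2)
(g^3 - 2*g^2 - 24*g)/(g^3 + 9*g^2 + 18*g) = (g^2 - 2*g - 24)/(g^2 + 9*g + 18)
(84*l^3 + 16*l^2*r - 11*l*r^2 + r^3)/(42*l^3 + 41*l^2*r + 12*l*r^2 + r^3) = (42*l^2 - 13*l*r + r^2)/(21*l^2 + 10*l*r + r^2)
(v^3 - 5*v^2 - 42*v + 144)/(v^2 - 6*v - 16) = (v^2 + 3*v - 18)/(v + 2)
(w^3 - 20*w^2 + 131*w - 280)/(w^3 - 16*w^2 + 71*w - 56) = (w - 5)/(w - 1)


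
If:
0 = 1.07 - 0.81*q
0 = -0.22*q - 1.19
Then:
No Solution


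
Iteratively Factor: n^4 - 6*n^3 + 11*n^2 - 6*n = (n)*(n^3 - 6*n^2 + 11*n - 6) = n*(n - 2)*(n^2 - 4*n + 3) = n*(n - 2)*(n - 1)*(n - 3)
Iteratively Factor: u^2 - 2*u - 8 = (u - 4)*(u + 2)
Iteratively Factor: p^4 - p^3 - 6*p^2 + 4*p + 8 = (p + 2)*(p^3 - 3*p^2 + 4) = (p + 1)*(p + 2)*(p^2 - 4*p + 4) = (p - 2)*(p + 1)*(p + 2)*(p - 2)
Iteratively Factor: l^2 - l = (l - 1)*(l)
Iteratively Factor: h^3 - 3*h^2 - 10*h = (h)*(h^2 - 3*h - 10) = h*(h + 2)*(h - 5)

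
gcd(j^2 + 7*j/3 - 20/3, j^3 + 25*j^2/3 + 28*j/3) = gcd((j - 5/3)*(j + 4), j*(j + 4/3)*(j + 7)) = 1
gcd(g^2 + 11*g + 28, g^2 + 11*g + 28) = g^2 + 11*g + 28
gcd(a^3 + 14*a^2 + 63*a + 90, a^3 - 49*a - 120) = a^2 + 8*a + 15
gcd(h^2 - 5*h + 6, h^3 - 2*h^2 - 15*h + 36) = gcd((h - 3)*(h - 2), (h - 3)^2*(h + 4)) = h - 3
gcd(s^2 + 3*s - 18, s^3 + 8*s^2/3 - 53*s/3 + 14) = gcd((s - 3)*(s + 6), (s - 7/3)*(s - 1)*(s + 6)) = s + 6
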